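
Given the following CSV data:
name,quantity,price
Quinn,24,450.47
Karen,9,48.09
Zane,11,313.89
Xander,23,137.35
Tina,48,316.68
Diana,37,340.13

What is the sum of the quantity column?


Values in 'quantity' column:
  Row 1: 24
  Row 2: 9
  Row 3: 11
  Row 4: 23
  Row 5: 48
  Row 6: 37
Sum = 24 + 9 + 11 + 23 + 48 + 37 = 152

ANSWER: 152


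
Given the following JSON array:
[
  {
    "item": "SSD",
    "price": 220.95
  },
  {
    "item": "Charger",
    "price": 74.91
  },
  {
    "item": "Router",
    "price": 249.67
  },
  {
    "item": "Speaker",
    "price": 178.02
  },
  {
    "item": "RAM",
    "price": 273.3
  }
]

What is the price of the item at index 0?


Array index 0 -> SSD
price = 220.95

ANSWER: 220.95


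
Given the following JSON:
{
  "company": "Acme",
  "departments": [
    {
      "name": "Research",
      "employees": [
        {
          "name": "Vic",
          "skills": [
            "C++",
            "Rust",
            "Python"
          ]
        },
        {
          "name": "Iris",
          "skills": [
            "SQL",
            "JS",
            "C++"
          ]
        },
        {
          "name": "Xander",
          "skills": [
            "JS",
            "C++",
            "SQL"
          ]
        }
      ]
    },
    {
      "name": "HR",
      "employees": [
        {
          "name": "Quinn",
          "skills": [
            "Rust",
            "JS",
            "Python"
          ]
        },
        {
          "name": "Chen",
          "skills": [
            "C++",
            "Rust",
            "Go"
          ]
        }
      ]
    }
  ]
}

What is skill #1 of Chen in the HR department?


Path: departments[1].employees[1].skills[0]
Value: C++

ANSWER: C++


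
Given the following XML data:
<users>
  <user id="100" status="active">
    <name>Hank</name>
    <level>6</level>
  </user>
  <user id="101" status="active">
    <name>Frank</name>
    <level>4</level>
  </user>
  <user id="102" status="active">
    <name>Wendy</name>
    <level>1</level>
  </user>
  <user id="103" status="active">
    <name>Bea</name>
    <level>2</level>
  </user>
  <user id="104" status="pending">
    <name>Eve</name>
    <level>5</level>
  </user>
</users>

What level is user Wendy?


Finding user: Wendy
<level>1</level>

ANSWER: 1


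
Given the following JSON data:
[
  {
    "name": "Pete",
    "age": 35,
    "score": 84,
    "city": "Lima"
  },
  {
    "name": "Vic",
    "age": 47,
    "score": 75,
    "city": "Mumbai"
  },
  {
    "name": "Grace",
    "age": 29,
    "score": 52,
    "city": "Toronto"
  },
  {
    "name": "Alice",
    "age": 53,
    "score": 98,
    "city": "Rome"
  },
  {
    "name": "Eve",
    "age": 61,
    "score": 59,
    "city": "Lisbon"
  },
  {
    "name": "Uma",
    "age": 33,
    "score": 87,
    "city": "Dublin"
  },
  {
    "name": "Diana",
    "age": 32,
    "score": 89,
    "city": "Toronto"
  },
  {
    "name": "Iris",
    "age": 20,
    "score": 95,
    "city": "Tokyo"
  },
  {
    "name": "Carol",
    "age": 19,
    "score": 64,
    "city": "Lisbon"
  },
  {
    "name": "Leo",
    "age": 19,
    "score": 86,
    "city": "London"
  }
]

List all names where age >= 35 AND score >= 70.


Checking both conditions:
  Pete (age=35, score=84) -> YES
  Vic (age=47, score=75) -> YES
  Grace (age=29, score=52) -> no
  Alice (age=53, score=98) -> YES
  Eve (age=61, score=59) -> no
  Uma (age=33, score=87) -> no
  Diana (age=32, score=89) -> no
  Iris (age=20, score=95) -> no
  Carol (age=19, score=64) -> no
  Leo (age=19, score=86) -> no


ANSWER: Pete, Vic, Alice


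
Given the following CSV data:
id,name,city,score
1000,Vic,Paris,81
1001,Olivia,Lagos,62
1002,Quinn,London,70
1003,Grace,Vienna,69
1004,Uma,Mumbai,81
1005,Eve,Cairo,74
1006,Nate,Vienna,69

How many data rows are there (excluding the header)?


Counting rows (excluding header):
Header: id,name,city,score
Data rows: 7

ANSWER: 7


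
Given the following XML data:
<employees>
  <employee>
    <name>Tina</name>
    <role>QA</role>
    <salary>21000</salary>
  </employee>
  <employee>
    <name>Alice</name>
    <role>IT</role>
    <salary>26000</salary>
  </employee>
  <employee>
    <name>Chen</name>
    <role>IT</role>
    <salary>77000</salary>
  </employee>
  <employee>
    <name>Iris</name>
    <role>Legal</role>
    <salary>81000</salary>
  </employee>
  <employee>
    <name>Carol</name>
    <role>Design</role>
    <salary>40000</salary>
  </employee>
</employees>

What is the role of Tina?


Searching for <employee> with <name>Tina</name>
Found at position 1
<role>QA</role>

ANSWER: QA


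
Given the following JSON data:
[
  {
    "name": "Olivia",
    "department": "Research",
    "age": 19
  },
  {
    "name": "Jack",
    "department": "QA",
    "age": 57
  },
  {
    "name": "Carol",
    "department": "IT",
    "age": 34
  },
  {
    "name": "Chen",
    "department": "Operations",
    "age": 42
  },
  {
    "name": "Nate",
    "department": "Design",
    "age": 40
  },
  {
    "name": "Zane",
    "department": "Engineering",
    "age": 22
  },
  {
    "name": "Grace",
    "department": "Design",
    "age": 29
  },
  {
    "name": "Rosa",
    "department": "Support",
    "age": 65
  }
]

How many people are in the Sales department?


Scanning records for department = Sales
  No matches found
Count: 0

ANSWER: 0


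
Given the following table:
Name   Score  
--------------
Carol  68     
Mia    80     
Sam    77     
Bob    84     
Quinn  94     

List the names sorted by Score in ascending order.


Sorting by Score (ascending):
  Carol: 68
  Sam: 77
  Mia: 80
  Bob: 84
  Quinn: 94


ANSWER: Carol, Sam, Mia, Bob, Quinn


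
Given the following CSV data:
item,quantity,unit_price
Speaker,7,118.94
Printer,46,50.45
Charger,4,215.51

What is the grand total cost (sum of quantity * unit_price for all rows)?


Computing row totals:
  Speaker: 7 * 118.94 = 832.58
  Printer: 46 * 50.45 = 2320.7
  Charger: 4 * 215.51 = 862.04
Grand total = 832.58 + 2320.7 + 862.04 = 4015.32

ANSWER: 4015.32


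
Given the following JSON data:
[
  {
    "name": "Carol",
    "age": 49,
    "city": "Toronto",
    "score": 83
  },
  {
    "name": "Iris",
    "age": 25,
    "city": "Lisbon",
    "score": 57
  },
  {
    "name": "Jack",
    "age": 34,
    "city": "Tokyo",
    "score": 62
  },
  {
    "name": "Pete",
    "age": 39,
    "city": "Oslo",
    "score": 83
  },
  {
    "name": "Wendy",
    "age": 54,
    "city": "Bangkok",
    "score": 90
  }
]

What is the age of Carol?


Looking up record where name = Carol
Record index: 0
Field 'age' = 49

ANSWER: 49


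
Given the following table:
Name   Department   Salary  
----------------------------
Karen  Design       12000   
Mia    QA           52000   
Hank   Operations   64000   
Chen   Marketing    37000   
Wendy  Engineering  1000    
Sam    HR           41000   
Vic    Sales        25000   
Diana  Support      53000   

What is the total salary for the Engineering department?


Engineering department members:
  Wendy: 1000
Total = 1000 = 1000

ANSWER: 1000


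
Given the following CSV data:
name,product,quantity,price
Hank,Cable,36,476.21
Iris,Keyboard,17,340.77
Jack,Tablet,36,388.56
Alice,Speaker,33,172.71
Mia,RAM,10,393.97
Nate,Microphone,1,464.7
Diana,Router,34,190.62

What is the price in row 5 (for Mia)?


Row 5: Mia
Column 'price' = 393.97

ANSWER: 393.97


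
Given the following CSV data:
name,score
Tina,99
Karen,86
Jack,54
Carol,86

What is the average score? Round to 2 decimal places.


Scores: 99, 86, 54, 86
Sum = 325
Count = 4
Average = 325 / 4 = 81.25

ANSWER: 81.25


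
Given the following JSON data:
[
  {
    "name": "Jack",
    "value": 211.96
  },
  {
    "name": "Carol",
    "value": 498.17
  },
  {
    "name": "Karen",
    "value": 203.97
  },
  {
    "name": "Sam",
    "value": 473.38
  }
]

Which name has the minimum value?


Comparing values:
  Jack: 211.96
  Carol: 498.17
  Karen: 203.97
  Sam: 473.38
Minimum: Karen (203.97)

ANSWER: Karen


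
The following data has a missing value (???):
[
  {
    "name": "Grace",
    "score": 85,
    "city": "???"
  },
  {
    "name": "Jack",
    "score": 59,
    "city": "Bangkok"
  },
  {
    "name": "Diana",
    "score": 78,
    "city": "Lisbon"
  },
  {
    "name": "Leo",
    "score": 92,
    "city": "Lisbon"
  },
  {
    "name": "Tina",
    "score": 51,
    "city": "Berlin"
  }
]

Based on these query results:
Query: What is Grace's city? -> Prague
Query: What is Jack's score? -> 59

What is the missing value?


The missing value is Grace's city
From query: Grace's city = Prague

ANSWER: Prague


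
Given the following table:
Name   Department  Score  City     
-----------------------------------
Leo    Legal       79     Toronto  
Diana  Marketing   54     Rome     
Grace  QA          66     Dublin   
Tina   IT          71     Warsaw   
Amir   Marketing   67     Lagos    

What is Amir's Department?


Row 5: Amir
Department = Marketing

ANSWER: Marketing


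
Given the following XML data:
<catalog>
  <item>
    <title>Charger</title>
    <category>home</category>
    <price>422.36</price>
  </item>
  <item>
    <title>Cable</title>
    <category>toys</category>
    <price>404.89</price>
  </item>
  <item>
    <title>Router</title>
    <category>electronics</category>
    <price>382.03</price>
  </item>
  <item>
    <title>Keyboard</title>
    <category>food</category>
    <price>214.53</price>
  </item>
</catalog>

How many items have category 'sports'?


Scanning <item> elements for <category>sports</category>:
Count: 0

ANSWER: 0


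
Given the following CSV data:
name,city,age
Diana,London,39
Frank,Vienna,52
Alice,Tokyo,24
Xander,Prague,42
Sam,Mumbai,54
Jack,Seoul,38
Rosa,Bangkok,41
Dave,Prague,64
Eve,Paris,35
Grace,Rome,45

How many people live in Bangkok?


Scanning city column for 'Bangkok':
  Row 7: Rosa -> MATCH
Total matches: 1

ANSWER: 1


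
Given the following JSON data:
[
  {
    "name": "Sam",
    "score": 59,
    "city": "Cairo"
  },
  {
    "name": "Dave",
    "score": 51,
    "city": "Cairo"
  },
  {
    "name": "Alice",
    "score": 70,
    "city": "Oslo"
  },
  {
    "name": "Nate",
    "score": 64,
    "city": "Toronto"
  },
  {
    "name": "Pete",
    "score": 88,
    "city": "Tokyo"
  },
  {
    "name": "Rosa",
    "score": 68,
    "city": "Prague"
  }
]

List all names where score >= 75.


Filtering records where score >= 75:
  Sam (score=59) -> no
  Dave (score=51) -> no
  Alice (score=70) -> no
  Nate (score=64) -> no
  Pete (score=88) -> YES
  Rosa (score=68) -> no


ANSWER: Pete


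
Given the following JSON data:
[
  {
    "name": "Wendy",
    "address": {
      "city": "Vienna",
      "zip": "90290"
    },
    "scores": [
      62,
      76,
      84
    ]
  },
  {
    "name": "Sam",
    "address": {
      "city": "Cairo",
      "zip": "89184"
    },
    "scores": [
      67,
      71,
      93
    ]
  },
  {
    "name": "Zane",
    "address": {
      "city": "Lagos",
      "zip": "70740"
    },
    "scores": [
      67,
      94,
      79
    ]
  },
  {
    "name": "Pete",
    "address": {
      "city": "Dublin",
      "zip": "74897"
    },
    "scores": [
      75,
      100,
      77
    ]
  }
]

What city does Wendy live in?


Path: records[0].address.city
Value: Vienna

ANSWER: Vienna


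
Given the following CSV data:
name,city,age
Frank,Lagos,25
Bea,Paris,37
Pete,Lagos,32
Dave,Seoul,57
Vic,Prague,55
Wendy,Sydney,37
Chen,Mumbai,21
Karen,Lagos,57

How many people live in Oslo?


Scanning city column for 'Oslo':
Total matches: 0

ANSWER: 0


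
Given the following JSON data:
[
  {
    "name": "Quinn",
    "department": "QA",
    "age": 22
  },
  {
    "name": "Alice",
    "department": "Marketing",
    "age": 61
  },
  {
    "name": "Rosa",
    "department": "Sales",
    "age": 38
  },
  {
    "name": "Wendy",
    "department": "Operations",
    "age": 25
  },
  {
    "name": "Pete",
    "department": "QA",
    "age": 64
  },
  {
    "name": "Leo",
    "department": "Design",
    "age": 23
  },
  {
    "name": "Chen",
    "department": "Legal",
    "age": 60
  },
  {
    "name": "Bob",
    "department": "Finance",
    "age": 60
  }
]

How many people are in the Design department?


Scanning records for department = Design
  Record 5: Leo
Count: 1

ANSWER: 1


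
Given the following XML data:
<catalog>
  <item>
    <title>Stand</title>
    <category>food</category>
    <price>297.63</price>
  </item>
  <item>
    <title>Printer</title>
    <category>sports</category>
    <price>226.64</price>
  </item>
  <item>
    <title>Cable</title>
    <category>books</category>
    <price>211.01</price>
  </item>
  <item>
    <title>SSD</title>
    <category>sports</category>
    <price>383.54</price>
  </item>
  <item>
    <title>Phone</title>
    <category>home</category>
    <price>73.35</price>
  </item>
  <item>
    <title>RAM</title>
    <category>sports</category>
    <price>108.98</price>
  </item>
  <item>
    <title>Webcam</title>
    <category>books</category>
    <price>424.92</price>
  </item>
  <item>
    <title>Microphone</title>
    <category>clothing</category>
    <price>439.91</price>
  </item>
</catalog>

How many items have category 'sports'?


Scanning <item> elements for <category>sports</category>:
  Item 2: Printer -> MATCH
  Item 4: SSD -> MATCH
  Item 6: RAM -> MATCH
Count: 3

ANSWER: 3


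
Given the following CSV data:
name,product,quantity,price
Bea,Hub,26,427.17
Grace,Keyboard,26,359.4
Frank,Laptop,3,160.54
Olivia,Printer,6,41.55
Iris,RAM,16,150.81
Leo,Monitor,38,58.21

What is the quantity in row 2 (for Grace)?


Row 2: Grace
Column 'quantity' = 26

ANSWER: 26


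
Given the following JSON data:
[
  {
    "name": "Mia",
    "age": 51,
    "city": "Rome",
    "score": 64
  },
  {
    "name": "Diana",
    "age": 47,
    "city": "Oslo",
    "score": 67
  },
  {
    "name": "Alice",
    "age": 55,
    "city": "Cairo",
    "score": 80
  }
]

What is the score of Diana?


Looking up record where name = Diana
Record index: 1
Field 'score' = 67

ANSWER: 67


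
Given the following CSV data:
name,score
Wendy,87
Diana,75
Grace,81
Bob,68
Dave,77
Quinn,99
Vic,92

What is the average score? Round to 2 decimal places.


Scores: 87, 75, 81, 68, 77, 99, 92
Sum = 579
Count = 7
Average = 579 / 7 = 82.71

ANSWER: 82.71


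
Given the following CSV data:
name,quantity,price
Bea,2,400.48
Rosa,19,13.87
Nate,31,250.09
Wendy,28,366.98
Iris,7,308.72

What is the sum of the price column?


Values in 'price' column:
  Row 1: 400.48
  Row 2: 13.87
  Row 3: 250.09
  Row 4: 366.98
  Row 5: 308.72
Sum = 400.48 + 13.87 + 250.09 + 366.98 + 308.72 = 1340.14

ANSWER: 1340.14


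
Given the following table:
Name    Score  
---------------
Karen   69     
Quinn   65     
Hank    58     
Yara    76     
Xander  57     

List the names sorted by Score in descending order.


Sorting by Score (descending):
  Yara: 76
  Karen: 69
  Quinn: 65
  Hank: 58
  Xander: 57


ANSWER: Yara, Karen, Quinn, Hank, Xander


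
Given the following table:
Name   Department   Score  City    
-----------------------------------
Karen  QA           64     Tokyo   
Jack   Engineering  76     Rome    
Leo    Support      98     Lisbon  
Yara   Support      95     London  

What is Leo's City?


Row 3: Leo
City = Lisbon

ANSWER: Lisbon


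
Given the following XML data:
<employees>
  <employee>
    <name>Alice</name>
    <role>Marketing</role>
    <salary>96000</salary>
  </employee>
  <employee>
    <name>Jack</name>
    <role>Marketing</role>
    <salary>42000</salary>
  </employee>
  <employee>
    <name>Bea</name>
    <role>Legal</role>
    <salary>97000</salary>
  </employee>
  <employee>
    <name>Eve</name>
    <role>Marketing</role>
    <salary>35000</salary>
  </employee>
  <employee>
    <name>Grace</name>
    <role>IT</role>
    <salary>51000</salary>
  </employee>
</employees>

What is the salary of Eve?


Searching for <employee> with <name>Eve</name>
Found at position 4
<salary>35000</salary>

ANSWER: 35000


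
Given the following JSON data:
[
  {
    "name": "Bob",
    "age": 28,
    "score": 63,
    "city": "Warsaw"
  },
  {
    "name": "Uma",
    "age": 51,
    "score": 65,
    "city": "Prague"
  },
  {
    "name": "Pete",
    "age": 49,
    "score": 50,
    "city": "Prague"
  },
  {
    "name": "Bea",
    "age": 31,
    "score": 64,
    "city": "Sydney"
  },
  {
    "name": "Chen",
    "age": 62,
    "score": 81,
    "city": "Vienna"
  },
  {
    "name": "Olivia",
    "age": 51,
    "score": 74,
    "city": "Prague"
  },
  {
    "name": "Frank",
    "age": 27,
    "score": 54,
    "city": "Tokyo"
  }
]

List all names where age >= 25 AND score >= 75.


Checking both conditions:
  Bob (age=28, score=63) -> no
  Uma (age=51, score=65) -> no
  Pete (age=49, score=50) -> no
  Bea (age=31, score=64) -> no
  Chen (age=62, score=81) -> YES
  Olivia (age=51, score=74) -> no
  Frank (age=27, score=54) -> no


ANSWER: Chen


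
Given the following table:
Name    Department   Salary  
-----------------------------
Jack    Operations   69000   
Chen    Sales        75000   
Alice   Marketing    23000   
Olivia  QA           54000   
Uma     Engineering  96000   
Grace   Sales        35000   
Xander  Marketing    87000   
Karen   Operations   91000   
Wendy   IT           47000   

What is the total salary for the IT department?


IT department members:
  Wendy: 47000
Total = 47000 = 47000

ANSWER: 47000


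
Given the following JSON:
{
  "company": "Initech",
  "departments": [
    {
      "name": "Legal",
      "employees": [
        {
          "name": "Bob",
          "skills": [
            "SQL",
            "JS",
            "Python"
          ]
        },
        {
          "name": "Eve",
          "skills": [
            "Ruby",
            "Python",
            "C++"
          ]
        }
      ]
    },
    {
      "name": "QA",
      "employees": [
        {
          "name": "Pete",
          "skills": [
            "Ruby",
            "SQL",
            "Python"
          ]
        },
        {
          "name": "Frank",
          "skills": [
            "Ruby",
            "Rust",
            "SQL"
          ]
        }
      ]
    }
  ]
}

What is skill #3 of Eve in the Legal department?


Path: departments[0].employees[1].skills[2]
Value: C++

ANSWER: C++


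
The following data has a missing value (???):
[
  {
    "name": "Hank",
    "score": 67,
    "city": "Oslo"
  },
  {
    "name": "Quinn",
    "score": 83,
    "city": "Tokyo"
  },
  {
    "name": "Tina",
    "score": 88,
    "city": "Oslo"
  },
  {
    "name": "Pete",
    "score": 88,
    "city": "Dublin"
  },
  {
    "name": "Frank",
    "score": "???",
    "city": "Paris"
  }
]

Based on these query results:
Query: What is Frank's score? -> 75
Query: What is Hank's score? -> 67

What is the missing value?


The missing value is Frank's score
From query: Frank's score = 75

ANSWER: 75


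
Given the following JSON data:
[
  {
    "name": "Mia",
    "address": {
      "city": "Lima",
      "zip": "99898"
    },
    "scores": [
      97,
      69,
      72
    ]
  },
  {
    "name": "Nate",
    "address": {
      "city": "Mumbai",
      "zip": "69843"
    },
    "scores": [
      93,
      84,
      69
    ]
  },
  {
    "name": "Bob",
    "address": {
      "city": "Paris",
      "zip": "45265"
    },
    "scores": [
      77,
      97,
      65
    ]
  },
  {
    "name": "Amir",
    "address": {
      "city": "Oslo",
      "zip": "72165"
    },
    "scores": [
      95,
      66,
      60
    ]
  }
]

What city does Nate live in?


Path: records[1].address.city
Value: Mumbai

ANSWER: Mumbai


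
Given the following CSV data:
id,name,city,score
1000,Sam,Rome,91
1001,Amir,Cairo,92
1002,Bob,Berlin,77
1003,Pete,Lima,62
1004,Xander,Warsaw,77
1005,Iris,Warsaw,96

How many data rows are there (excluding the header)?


Counting rows (excluding header):
Header: id,name,city,score
Data rows: 6

ANSWER: 6


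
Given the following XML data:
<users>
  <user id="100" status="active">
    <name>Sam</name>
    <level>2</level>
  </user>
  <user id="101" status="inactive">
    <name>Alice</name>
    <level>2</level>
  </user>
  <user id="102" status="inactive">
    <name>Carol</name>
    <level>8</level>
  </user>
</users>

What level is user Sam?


Finding user: Sam
<level>2</level>

ANSWER: 2


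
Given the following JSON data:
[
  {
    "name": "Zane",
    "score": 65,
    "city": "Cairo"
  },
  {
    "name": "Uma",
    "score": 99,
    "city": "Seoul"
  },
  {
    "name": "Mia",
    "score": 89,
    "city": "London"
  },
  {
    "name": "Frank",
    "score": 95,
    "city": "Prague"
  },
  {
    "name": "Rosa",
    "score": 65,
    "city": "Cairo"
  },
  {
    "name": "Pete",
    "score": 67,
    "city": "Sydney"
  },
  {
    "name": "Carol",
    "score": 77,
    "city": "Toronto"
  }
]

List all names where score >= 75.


Filtering records where score >= 75:
  Zane (score=65) -> no
  Uma (score=99) -> YES
  Mia (score=89) -> YES
  Frank (score=95) -> YES
  Rosa (score=65) -> no
  Pete (score=67) -> no
  Carol (score=77) -> YES


ANSWER: Uma, Mia, Frank, Carol


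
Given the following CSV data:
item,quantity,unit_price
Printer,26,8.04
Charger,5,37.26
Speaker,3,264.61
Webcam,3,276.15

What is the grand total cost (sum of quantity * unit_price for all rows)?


Computing row totals:
  Printer: 26 * 8.04 = 209.04
  Charger: 5 * 37.26 = 186.3
  Speaker: 3 * 264.61 = 793.83
  Webcam: 3 * 276.15 = 828.45
Grand total = 209.04 + 186.3 + 793.83 + 828.45 = 2017.62

ANSWER: 2017.62


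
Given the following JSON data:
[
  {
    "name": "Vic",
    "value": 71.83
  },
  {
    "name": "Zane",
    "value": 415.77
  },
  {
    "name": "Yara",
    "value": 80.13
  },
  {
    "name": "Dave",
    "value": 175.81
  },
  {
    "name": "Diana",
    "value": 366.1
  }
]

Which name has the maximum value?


Comparing values:
  Vic: 71.83
  Zane: 415.77
  Yara: 80.13
  Dave: 175.81
  Diana: 366.1
Maximum: Zane (415.77)

ANSWER: Zane


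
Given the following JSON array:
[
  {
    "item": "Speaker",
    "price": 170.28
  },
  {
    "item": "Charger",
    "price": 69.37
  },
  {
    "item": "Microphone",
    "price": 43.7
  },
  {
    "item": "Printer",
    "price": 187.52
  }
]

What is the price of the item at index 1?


Array index 1 -> Charger
price = 69.37

ANSWER: 69.37


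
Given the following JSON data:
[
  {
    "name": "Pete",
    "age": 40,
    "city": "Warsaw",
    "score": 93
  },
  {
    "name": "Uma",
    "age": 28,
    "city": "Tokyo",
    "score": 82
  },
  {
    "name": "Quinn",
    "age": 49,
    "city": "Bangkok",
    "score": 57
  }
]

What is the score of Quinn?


Looking up record where name = Quinn
Record index: 2
Field 'score' = 57

ANSWER: 57


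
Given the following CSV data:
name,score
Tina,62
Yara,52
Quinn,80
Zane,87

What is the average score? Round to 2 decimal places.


Scores: 62, 52, 80, 87
Sum = 281
Count = 4
Average = 281 / 4 = 70.25

ANSWER: 70.25


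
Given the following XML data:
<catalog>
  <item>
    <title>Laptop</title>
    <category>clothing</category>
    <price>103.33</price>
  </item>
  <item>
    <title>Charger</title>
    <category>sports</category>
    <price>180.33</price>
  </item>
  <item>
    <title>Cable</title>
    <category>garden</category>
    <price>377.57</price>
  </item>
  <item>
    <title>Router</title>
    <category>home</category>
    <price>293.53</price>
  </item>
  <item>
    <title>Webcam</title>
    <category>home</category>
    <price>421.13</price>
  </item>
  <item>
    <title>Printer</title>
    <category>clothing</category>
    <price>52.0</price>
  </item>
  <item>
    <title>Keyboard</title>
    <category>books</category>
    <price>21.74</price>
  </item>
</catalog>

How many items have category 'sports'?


Scanning <item> elements for <category>sports</category>:
  Item 2: Charger -> MATCH
Count: 1

ANSWER: 1


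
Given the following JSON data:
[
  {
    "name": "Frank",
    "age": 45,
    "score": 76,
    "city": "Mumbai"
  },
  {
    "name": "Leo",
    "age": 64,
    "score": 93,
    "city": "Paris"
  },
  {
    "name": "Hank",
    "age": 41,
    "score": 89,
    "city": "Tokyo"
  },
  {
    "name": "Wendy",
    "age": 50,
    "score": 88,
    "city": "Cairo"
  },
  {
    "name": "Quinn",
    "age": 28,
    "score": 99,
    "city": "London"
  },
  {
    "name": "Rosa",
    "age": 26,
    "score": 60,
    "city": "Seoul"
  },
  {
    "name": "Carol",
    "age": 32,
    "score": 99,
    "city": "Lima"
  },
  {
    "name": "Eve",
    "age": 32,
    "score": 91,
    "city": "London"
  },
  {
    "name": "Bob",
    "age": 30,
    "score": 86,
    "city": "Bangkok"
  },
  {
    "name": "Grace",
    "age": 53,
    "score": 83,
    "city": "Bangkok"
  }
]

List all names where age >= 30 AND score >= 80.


Checking both conditions:
  Frank (age=45, score=76) -> no
  Leo (age=64, score=93) -> YES
  Hank (age=41, score=89) -> YES
  Wendy (age=50, score=88) -> YES
  Quinn (age=28, score=99) -> no
  Rosa (age=26, score=60) -> no
  Carol (age=32, score=99) -> YES
  Eve (age=32, score=91) -> YES
  Bob (age=30, score=86) -> YES
  Grace (age=53, score=83) -> YES


ANSWER: Leo, Hank, Wendy, Carol, Eve, Bob, Grace


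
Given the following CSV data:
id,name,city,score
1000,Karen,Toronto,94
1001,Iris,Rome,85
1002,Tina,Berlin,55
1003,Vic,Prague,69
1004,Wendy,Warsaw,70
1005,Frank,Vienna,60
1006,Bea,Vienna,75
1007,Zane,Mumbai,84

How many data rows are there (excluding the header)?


Counting rows (excluding header):
Header: id,name,city,score
Data rows: 8

ANSWER: 8


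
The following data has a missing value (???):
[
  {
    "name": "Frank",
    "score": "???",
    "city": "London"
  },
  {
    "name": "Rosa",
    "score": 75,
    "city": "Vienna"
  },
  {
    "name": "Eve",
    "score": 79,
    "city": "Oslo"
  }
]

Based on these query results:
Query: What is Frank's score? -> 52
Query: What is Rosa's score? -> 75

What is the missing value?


The missing value is Frank's score
From query: Frank's score = 52

ANSWER: 52


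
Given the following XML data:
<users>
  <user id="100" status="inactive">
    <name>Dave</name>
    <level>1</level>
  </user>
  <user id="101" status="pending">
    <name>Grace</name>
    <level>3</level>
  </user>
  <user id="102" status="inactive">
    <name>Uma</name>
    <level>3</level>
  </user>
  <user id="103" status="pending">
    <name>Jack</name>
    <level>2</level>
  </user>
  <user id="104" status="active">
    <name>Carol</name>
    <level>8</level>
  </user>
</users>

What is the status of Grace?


Finding user with name = Grace
user id="101" status="pending"

ANSWER: pending


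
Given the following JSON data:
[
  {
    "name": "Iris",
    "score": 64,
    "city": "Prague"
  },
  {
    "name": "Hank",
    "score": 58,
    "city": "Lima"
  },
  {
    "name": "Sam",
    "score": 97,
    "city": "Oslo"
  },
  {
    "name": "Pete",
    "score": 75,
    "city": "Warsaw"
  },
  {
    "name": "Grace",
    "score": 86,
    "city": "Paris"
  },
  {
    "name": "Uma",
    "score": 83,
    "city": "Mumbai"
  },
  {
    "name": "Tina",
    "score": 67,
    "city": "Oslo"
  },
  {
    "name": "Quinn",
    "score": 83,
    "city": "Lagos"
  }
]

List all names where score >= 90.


Filtering records where score >= 90:
  Iris (score=64) -> no
  Hank (score=58) -> no
  Sam (score=97) -> YES
  Pete (score=75) -> no
  Grace (score=86) -> no
  Uma (score=83) -> no
  Tina (score=67) -> no
  Quinn (score=83) -> no


ANSWER: Sam


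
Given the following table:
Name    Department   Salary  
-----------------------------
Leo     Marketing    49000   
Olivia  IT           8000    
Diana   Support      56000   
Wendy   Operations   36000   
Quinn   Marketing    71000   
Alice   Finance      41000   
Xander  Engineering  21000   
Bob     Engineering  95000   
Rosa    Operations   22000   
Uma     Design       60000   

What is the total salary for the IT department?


IT department members:
  Olivia: 8000
Total = 8000 = 8000

ANSWER: 8000


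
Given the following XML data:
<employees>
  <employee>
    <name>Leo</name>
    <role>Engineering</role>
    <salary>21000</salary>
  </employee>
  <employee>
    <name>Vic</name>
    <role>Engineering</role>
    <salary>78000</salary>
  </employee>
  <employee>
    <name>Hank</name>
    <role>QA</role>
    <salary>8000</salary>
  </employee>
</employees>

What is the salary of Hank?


Searching for <employee> with <name>Hank</name>
Found at position 3
<salary>8000</salary>

ANSWER: 8000


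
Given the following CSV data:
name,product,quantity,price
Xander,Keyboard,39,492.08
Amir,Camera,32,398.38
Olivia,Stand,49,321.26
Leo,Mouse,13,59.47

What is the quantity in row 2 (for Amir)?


Row 2: Amir
Column 'quantity' = 32

ANSWER: 32


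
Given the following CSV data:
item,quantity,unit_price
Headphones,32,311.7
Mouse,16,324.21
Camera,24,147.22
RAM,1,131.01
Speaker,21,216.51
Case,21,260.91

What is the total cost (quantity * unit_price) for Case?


Row: Case
quantity = 21
unit_price = 260.91
total = 21 * 260.91 = 5479.11

ANSWER: 5479.11


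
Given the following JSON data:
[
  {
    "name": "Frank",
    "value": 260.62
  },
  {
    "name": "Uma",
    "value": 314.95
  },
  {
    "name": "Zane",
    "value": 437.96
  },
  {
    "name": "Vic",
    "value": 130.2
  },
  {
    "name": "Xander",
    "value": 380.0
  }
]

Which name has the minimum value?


Comparing values:
  Frank: 260.62
  Uma: 314.95
  Zane: 437.96
  Vic: 130.2
  Xander: 380.0
Minimum: Vic (130.2)

ANSWER: Vic


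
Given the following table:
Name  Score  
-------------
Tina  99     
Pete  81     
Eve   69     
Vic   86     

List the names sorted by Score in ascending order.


Sorting by Score (ascending):
  Eve: 69
  Pete: 81
  Vic: 86
  Tina: 99


ANSWER: Eve, Pete, Vic, Tina


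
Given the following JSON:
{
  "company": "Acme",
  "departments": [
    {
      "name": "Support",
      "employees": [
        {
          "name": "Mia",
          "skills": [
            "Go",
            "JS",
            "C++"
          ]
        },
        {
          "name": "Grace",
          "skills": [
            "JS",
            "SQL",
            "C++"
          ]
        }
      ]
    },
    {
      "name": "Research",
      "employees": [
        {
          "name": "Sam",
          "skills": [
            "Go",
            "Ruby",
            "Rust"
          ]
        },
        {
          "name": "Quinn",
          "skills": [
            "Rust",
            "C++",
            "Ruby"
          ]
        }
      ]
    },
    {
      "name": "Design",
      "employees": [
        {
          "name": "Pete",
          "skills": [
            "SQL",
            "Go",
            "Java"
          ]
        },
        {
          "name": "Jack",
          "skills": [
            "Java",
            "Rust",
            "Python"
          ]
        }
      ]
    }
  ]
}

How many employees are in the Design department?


Path: departments[2].employees
Count: 2

ANSWER: 2


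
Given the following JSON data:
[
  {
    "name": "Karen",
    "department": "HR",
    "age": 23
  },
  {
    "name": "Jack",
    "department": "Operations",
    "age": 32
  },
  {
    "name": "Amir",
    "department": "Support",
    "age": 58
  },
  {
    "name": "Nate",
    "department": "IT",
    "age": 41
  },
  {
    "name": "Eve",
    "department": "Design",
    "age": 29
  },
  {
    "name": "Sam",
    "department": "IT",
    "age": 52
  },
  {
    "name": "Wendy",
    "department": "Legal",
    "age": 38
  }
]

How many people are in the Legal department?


Scanning records for department = Legal
  Record 6: Wendy
Count: 1

ANSWER: 1


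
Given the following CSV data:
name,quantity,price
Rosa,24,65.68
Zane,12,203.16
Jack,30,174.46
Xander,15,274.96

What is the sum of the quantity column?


Values in 'quantity' column:
  Row 1: 24
  Row 2: 12
  Row 3: 30
  Row 4: 15
Sum = 24 + 12 + 30 + 15 = 81

ANSWER: 81


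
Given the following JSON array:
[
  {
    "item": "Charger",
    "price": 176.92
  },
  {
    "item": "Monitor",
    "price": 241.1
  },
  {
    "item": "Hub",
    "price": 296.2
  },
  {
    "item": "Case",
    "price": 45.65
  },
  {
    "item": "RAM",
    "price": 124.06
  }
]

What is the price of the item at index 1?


Array index 1 -> Monitor
price = 241.1

ANSWER: 241.1


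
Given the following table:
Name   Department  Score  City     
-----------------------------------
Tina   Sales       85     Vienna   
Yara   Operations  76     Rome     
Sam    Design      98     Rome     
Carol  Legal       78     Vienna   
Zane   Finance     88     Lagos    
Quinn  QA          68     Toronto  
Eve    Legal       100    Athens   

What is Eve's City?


Row 7: Eve
City = Athens

ANSWER: Athens


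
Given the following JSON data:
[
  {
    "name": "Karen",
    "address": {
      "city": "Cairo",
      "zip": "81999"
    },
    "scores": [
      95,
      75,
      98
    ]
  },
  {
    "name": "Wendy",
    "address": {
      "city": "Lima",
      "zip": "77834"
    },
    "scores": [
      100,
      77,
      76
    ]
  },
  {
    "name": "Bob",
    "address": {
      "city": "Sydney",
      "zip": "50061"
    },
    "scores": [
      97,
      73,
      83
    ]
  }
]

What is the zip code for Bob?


Path: records[2].address.zip
Value: 50061

ANSWER: 50061


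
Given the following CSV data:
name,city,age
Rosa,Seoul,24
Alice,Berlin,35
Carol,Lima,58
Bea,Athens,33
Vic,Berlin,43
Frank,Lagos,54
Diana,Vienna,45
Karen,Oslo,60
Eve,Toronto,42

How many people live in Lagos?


Scanning city column for 'Lagos':
  Row 6: Frank -> MATCH
Total matches: 1

ANSWER: 1


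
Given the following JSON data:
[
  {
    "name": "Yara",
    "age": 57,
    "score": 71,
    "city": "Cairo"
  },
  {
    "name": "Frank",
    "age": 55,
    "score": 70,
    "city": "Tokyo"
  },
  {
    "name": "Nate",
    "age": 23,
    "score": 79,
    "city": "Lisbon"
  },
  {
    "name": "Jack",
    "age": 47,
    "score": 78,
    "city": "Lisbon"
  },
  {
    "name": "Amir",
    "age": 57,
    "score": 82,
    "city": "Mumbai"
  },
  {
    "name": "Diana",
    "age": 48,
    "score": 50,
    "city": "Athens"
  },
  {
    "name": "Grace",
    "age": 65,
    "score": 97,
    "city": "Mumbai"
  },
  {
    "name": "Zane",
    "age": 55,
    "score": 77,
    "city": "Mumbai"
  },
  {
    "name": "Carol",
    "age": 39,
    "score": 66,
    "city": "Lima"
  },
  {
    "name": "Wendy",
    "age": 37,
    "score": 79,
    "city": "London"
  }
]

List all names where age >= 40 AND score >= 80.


Checking both conditions:
  Yara (age=57, score=71) -> no
  Frank (age=55, score=70) -> no
  Nate (age=23, score=79) -> no
  Jack (age=47, score=78) -> no
  Amir (age=57, score=82) -> YES
  Diana (age=48, score=50) -> no
  Grace (age=65, score=97) -> YES
  Zane (age=55, score=77) -> no
  Carol (age=39, score=66) -> no
  Wendy (age=37, score=79) -> no


ANSWER: Amir, Grace


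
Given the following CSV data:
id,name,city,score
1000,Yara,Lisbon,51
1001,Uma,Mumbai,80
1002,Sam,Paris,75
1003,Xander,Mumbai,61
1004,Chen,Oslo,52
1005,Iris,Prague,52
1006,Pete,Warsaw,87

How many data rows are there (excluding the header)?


Counting rows (excluding header):
Header: id,name,city,score
Data rows: 7

ANSWER: 7


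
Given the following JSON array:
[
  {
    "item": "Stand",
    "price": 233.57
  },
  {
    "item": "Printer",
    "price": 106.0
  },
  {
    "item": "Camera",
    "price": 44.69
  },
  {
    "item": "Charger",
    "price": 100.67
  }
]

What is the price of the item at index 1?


Array index 1 -> Printer
price = 106.0

ANSWER: 106.0


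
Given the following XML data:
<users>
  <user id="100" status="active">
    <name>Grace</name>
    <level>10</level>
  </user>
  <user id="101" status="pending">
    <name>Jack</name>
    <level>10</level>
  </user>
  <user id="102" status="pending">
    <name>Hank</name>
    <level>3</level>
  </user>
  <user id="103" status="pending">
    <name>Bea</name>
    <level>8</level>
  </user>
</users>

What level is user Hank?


Finding user: Hank
<level>3</level>

ANSWER: 3


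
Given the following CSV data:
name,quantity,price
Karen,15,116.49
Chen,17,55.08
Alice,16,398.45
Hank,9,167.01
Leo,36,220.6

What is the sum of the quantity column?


Values in 'quantity' column:
  Row 1: 15
  Row 2: 17
  Row 3: 16
  Row 4: 9
  Row 5: 36
Sum = 15 + 17 + 16 + 9 + 36 = 93

ANSWER: 93


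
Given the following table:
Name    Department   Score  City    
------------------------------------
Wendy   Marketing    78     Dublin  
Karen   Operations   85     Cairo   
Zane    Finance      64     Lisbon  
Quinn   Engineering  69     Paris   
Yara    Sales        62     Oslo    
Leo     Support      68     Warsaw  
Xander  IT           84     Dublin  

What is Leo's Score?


Row 6: Leo
Score = 68

ANSWER: 68


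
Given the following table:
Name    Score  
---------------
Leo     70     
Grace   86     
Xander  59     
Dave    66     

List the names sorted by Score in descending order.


Sorting by Score (descending):
  Grace: 86
  Leo: 70
  Dave: 66
  Xander: 59


ANSWER: Grace, Leo, Dave, Xander


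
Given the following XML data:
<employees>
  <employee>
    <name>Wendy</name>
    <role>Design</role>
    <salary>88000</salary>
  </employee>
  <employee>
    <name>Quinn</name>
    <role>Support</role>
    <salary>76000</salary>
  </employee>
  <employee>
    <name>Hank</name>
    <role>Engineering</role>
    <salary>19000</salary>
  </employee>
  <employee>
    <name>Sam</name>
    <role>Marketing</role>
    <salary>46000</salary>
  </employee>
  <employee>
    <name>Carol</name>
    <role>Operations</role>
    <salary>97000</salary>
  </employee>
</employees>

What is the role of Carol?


Searching for <employee> with <name>Carol</name>
Found at position 5
<role>Operations</role>

ANSWER: Operations


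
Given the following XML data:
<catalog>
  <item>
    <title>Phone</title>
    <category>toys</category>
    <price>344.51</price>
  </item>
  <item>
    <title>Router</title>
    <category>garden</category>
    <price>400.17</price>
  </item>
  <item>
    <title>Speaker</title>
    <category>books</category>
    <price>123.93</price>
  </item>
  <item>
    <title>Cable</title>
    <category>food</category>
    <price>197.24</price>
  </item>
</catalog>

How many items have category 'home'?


Scanning <item> elements for <category>home</category>:
Count: 0

ANSWER: 0


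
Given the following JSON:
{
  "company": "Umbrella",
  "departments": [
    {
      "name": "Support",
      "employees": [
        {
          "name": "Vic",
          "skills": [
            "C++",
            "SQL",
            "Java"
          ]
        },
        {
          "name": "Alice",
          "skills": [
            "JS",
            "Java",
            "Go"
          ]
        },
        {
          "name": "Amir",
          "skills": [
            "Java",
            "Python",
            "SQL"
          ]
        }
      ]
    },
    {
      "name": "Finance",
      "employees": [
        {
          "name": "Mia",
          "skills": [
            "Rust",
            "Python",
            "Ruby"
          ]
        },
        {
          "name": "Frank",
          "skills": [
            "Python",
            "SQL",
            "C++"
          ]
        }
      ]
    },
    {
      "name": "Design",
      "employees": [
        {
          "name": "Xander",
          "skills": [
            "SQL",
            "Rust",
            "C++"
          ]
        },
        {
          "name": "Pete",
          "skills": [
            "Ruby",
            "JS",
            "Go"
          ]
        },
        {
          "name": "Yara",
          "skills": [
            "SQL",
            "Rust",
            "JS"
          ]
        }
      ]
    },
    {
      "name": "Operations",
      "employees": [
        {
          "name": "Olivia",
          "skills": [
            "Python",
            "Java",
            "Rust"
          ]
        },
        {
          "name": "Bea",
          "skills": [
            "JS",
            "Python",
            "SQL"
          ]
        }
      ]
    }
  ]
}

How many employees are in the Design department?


Path: departments[2].employees
Count: 3

ANSWER: 3
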